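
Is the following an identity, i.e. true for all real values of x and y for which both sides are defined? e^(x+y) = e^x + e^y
Claim: e^(x+y) = e^x + e^y.
Test a specific point where both sides are defined: x = -3, y = 3.
LHS = e^(x+y) ≈ 1.0000
RHS = e^x + e^y ≈ 20.1353
Since 1.0000 ≠ 20.1353, the equation fails at this point, so it cannot hold for all real values of x and y for which both sides are defined.
The correct rule is e^(x+y) = e^x · e^y (a product, not a sum).

Conclusion: No, this is NOT an identity.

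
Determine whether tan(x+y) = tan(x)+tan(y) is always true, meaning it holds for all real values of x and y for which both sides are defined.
Claim: tan(x+y) = tan(x)+tan(y).
Test a specific point where both sides are defined: x = -π/3, y = 2π/3.
LHS = tan(x+y) ≈ 1.7321
RHS = tan(x)+tan(y) ≈ -3.4641
Since 1.7321 ≠ -3.4641, the equation fails at this point, so it cannot hold for all real values of x and y for which both sides are defined.
The correct formula is tan(x+y) = (tan(x) + tan(y))/(1 - tan(x)tan(y)).

Conclusion: No, this is NOT an identity.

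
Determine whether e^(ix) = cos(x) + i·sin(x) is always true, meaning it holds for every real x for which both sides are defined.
Yes, this is an identity.

Claim: e^(ix) = cos(x) + i·sin(x).
Reasoning: Euler's formula. Expand e^(ix) = Σ (ix)^k / k!. Since i² = -1, the even-k terms are Σ (-1)^m x^(2m)/(2m)! = cos(x) and the odd-k terms are i · Σ (-1)^m x^(2m+1)/(2m+1)! = i·sin(x).
So the two sides agree for every real x for which both sides are defined.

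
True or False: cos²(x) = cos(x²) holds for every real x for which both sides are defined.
Claim: cos²(x) = cos(x²).
Test a specific point where both sides are defined: x = π.
LHS = cos²(x) ≈ 1.0000
RHS = cos(x²) ≈ -0.9027
Since 1.0000 ≠ -0.9027, the equation fails at this point, so it cannot hold for every real x for which both sides are defined.
cos²(x) means (cos x)², squaring the output; cos(x²) squares the input. These are different functions.

Conclusion: False.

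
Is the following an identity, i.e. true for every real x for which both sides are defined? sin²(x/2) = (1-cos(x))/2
Yes, this is an identity.

Claim: sin²(x/2) = (1-cos(x))/2.
Reasoning: Use cos(2θ) = 1 - 2sin²θ with θ = x/2: cos(x) = 1 - 2sin²(x/2). Solving for sin²(x/2) gives (1 - cos(x))/2.
So the two sides agree for every real x for which both sides are defined.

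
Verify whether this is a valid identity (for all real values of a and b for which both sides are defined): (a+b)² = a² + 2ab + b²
Claim: (a+b)² = a² + 2ab + b².
Reasoning: Expand: (a+b)² = (a+b)(a+b) = a·a + a·b + b·a + b·b = a² + 2ab + b².
So the two sides agree for all real values of a and b for which both sides are defined.

Conclusion: Yes, this is an identity.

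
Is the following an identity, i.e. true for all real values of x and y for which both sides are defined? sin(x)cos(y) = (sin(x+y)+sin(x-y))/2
Claim: sin(x)cos(y) = (sin(x+y)+sin(x-y))/2.
Reasoning: sin(x+y) = sin(x)cos(y) + cos(x)sin(y) and sin(x-y) = sin(x)cos(y) - cos(x)sin(y). Adding, sin(x+y) + sin(x-y) = 2sin(x)cos(y); divide by 2.
So the two sides agree for all real values of x and y for which both sides are defined.

Conclusion: Yes, this is an identity.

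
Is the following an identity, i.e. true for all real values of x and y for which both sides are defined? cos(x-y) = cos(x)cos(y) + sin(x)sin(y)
Claim: cos(x-y) = cos(x)cos(y) + sin(x)sin(y).
Reasoning: Replace y by -y in cos(x+y) = cos(x)cos(y) - sin(x)sin(y) and use cos(-y) = cos(y), sin(-y) = -sin(y): cos(x-y) = cos(x)cos(y) + sin(x)sin(y).
So the two sides agree for all real values of x and y for which both sides are defined.

Conclusion: Yes, this is an identity.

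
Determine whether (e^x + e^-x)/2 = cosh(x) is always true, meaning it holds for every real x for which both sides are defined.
Claim: (e^x + e^-x)/2 = cosh(x).
Reasoning: This is exactly the definition of the hyperbolic cosine: cosh(x) := (e^x + e^-x)/2.
So the two sides agree for every real x for which both sides are defined.

Conclusion: Yes, this is an identity.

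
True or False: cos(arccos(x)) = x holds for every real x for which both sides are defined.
True.

Claim: cos(arccos(x)) = x.
Reasoning: For -1 ≤ x ≤ 1 (where arccos is defined), arccos(x) is by definition an angle whose cosine equals x. Taking the cosine of that angle returns x. (Note the other order, arccos(cos x) = x, is NOT an identity.)
So the two sides agree for every real x for which both sides are defined.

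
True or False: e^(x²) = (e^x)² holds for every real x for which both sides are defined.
Claim: e^(x²) = (e^x)².
Test a specific point where both sides are defined: x = -3.
LHS = e^(x²) ≈ 8103.0839
RHS = (e^x)² ≈ 0.0025
Since 8103.0839 ≠ 0.0025, the equation fails at this point, so it cannot hold for every real x for which both sides are defined.
(e^x)² = e^(2x), and 2x ≠ x² in general.

Conclusion: False.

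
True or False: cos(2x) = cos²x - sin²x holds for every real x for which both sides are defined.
True.

Claim: cos(2x) = cos²x - sin²x.
Reasoning: Put y = x in the addition formula cos(x+y) = cos(x)cos(y) - sin(x)sin(y): cos(2x) = cos²x - sin²x.
So the two sides agree for every real x for which both sides are defined.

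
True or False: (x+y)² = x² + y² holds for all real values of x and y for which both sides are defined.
Claim: (x+y)² = x² + y².
Test a specific point where both sides are defined: x = 2, y = -2.
LHS = (x+y)² ≈ 0.0000
RHS = x² + y² ≈ 8.0000
Since 0.0000 ≠ 8.0000, the equation fails at this point, so it cannot hold for all real values of x and y for which both sides are defined.
The correct expansion is (x+y)² = x² + 2xy + y²; the cross term 2xy is missing.

Conclusion: False.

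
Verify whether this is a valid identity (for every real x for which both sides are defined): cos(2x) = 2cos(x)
No, this is NOT an identity.

Claim: cos(2x) = 2cos(x).
Test a specific point where both sides are defined: x = -π/4.
LHS = cos(2x) ≈ 0.0000
RHS = 2cos(x) ≈ 1.4142
Since 0.0000 ≠ 1.4142, the equation fails at this point, so it cannot hold for every real x for which both sides are defined.
The correct double-angle formula is cos(2x) = cos²x - sin²x.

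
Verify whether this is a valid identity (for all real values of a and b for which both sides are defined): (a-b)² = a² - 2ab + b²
Yes, this is an identity.

Claim: (a-b)² = a² - 2ab + b².
Reasoning: Expand: (a-b)² = (a-b)(a-b) = a·a - a·b - b·a + b·b = a² - 2ab + b².
So the two sides agree for all real values of a and b for which both sides are defined.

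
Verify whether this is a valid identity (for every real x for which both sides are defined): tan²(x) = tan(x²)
No, this is NOT an identity.

Claim: tan²(x) = tan(x²).
Test a specific point where both sides are defined: x = -π/3.
LHS = tan²(x) ≈ 3.0000
RHS = tan(x²) ≈ 1.9485
Since 3.0000 ≠ 1.9485, the equation fails at this point, so it cannot hold for every real x for which both sides are defined.
tan²(x) means (tan x)², squaring the output; tan(x²) squares the input. These are different functions.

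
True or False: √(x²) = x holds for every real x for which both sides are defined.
Claim: √(x²) = x.
Test a specific point where both sides are defined: x = -2.
LHS = √(x²) ≈ 2.0000
RHS = x ≈ -2.0000
Since 2.0000 ≠ -2.0000, the equation fails at this point, so it cannot hold for every real x for which both sides are defined.
√(x²) = |x|, which differs from x whenever x < 0 (both sides are defined for every real x).

Conclusion: False.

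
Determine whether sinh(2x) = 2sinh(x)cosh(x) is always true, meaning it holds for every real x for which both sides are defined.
Yes, this is an identity.

Claim: sinh(2x) = 2sinh(x)cosh(x).
Reasoning: 2sinh(x)cosh(x) = 2 · (e^x - e^-x)/2 · (e^x + e^-x)/2 = (e^(2x) - e^(-2x))/2 = sinh(2x).
So the two sides agree for every real x for which both sides are defined.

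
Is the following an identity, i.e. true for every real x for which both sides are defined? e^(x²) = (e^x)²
No, this is NOT an identity.

Claim: e^(x²) = (e^x)².
Test a specific point where both sides are defined: x = 1/2.
LHS = e^(x²) ≈ 1.2840
RHS = (e^x)² ≈ 2.7183
Since 1.2840 ≠ 2.7183, the equation fails at this point, so it cannot hold for every real x for which both sides are defined.
(e^x)² = e^(2x), and 2x ≠ x² in general.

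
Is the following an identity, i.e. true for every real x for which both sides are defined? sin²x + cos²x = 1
Yes, this is an identity.

Claim: sin²x + cos²x = 1.
Reasoning: The point (cos x, sin x) lies on the unit circle X² + Y² = 1, so cos²x + sin²x = 1 for every real x.
So the two sides agree for every real x for which both sides are defined.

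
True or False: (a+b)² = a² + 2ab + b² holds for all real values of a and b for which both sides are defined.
Claim: (a+b)² = a² + 2ab + b².
Reasoning: Expand: (a+b)² = (a+b)(a+b) = a·a + a·b + b·a + b·b = a² + 2ab + b².
So the two sides agree for all real values of a and b for which both sides are defined.

Conclusion: True.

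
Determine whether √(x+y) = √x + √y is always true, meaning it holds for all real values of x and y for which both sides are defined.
No, this is NOT an identity.

Claim: √(x+y) = √x + √y.
Test a specific point where both sides are defined: x = 1, y = 1/2.
LHS = √(x+y) ≈ 1.2247
RHS = √x + √y ≈ 1.7071
Since 1.2247 ≠ 1.7071, the equation fails at this point, so it cannot hold for all real values of x and y for which both sides are defined.
Squaring the right side gives x + 2√(xy) + y, not x + y.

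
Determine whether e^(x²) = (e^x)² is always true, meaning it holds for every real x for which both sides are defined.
No, this is NOT an identity.

Claim: e^(x²) = (e^x)².
Test a specific point where both sides are defined: x = 1/2.
LHS = e^(x²) ≈ 1.2840
RHS = (e^x)² ≈ 2.7183
Since 1.2840 ≠ 2.7183, the equation fails at this point, so it cannot hold for every real x for which both sides are defined.
(e^x)² = e^(2x), and 2x ≠ x² in general.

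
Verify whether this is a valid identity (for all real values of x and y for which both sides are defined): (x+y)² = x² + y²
No, this is NOT an identity.

Claim: (x+y)² = x² + y².
Test a specific point where both sides are defined: x = -1, y = 1/2.
LHS = (x+y)² ≈ 0.2500
RHS = x² + y² ≈ 1.2500
Since 0.2500 ≠ 1.2500, the equation fails at this point, so it cannot hold for all real values of x and y for which both sides are defined.
The correct expansion is (x+y)² = x² + 2xy + y²; the cross term 2xy is missing.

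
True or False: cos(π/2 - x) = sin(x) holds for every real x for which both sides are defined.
Claim: cos(π/2 - x) = sin(x).
Reasoning: Use cos(u - v) = cos(u)cos(v) + sin(u)sin(v) with u = π/2, v = x: cos(π/2)cos(x) + sin(π/2)sin(x) = 0·cos(x) + 1·sin(x) = sin(x).
So the two sides agree for every real x for which both sides are defined.

Conclusion: True.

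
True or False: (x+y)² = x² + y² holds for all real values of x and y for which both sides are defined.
Claim: (x+y)² = x² + y².
Test a specific point where both sides are defined: x = -3, y = -1.
LHS = (x+y)² ≈ 16.0000
RHS = x² + y² ≈ 10.0000
Since 16.0000 ≠ 10.0000, the equation fails at this point, so it cannot hold for all real values of x and y for which both sides are defined.
The correct expansion is (x+y)² = x² + 2xy + y²; the cross term 2xy is missing.

Conclusion: False.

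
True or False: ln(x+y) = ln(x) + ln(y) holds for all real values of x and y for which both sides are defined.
Claim: ln(x+y) = ln(x) + ln(y).
Test a specific point where both sides are defined: x = 5, y = 5.
LHS = ln(x+y) ≈ 2.3026
RHS = ln(x) + ln(y) ≈ 3.2189
Since 2.3026 ≠ 3.2189, the equation fails at this point, so it cannot hold for all real values of x and y for which both sides are defined.
ln(x) + ln(y) = ln(xy), not ln(x+y).

Conclusion: False.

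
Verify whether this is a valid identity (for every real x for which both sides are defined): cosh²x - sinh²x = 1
Yes, this is an identity.

Claim: cosh²x - sinh²x = 1.
Reasoning: With cosh(x) = (e^x + e^-x)/2 and sinh(x) = (e^x - e^-x)/2: cosh²x = (e^(2x) + 2 + e^(-2x))/4 and sinh²x = (e^(2x) - 2 + e^(-2x))/4. Subtracting leaves 4/4 = 1.
So the two sides agree for every real x for which both sides are defined.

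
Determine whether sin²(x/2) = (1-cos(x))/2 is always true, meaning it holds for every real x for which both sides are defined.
Claim: sin²(x/2) = (1-cos(x))/2.
Reasoning: Use cos(2θ) = 1 - 2sin²θ with θ = x/2: cos(x) = 1 - 2sin²(x/2). Solving for sin²(x/2) gives (1 - cos(x))/2.
So the two sides agree for every real x for which both sides are defined.

Conclusion: Yes, this is an identity.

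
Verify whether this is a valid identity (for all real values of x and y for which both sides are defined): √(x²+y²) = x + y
No, this is NOT an identity.

Claim: √(x²+y²) = x + y.
Test a specific point where both sides are defined: x = 2, y = 4.
LHS = √(x²+y²) ≈ 4.4721
RHS = x + y ≈ 6.0000
Since 4.4721 ≠ 6.0000, the equation fails at this point, so it cannot hold for all real values of x and y for which both sides are defined.
(x+y)² = x² + 2xy + y², not x² + y², so the square root does not split this way.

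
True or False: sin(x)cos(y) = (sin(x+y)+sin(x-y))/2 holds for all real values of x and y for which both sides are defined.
Claim: sin(x)cos(y) = (sin(x+y)+sin(x-y))/2.
Reasoning: sin(x+y) = sin(x)cos(y) + cos(x)sin(y) and sin(x-y) = sin(x)cos(y) - cos(x)sin(y). Adding, sin(x+y) + sin(x-y) = 2sin(x)cos(y); divide by 2.
So the two sides agree for all real values of x and y for which both sides are defined.

Conclusion: True.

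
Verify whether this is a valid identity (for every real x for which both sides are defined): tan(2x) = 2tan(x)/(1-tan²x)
Claim: tan(2x) = 2tan(x)/(1-tan²x).
Reasoning: tan(2x) = sin(2x)/cos(2x) = 2sin(x)cos(x) / (cos²x - sin²x). Divide numerator and denominator by cos²x: 2tan(x) / (1 - tan²x).
So the two sides agree for every real x for which both sides are defined.

Conclusion: Yes, this is an identity.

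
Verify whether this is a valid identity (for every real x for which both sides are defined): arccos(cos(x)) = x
No, this is NOT an identity.

Claim: arccos(cos(x)) = x.
Test a specific point where both sides are defined: x = -π/2.
LHS = arccos(cos(x)) ≈ 1.5708
RHS = x ≈ -1.5708
Since 1.5708 ≠ -1.5708, the equation fails at this point, so it cannot hold for every real x for which both sides are defined.
arccos only returns values in [0, π], so arccos(cos(x)) = x holds only for x in that interval, not for all real x.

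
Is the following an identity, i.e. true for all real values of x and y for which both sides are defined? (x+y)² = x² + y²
No, this is NOT an identity.

Claim: (x+y)² = x² + y².
Test a specific point where both sides are defined: x = 4, y = -3.
LHS = (x+y)² ≈ 1.0000
RHS = x² + y² ≈ 25.0000
Since 1.0000 ≠ 25.0000, the equation fails at this point, so it cannot hold for all real values of x and y for which both sides are defined.
The correct expansion is (x+y)² = x² + 2xy + y²; the cross term 2xy is missing.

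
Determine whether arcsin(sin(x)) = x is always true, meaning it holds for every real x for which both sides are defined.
Claim: arcsin(sin(x)) = x.
Test a specific point where both sides are defined: x = 3π/4.
LHS = arcsin(sin(x)) ≈ 0.7854
RHS = x ≈ 2.3562
Since 0.7854 ≠ 2.3562, the equation fails at this point, so it cannot hold for every real x for which both sides are defined.
arcsin only returns values in [-π/2, π/2], so arcsin(sin(x)) = x holds only for x in that interval, not for all real x.

Conclusion: No, this is NOT an identity.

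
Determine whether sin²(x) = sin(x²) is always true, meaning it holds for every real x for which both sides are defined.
No, this is NOT an identity.

Claim: sin²(x) = sin(x²).
Test a specific point where both sides are defined: x = -π/4.
LHS = sin²(x) ≈ 0.5000
RHS = sin(x²) ≈ 0.5785
Since 0.5000 ≠ 0.5785, the equation fails at this point, so it cannot hold for every real x for which both sides are defined.
sin²(x) means (sin x)², squaring the output; sin(x²) squares the input. These are different functions.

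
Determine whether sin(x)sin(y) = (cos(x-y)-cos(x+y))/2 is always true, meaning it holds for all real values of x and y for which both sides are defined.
Claim: sin(x)sin(y) = (cos(x-y)-cos(x+y))/2.
Reasoning: cos(x-y) = cos(x)cos(y) + sin(x)sin(y) and cos(x+y) = cos(x)cos(y) - sin(x)sin(y). Subtracting, cos(x-y) - cos(x+y) = 2sin(x)sin(y); divide by 2.
So the two sides agree for all real values of x and y for which both sides are defined.

Conclusion: Yes, this is an identity.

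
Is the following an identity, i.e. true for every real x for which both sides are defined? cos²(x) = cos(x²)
Claim: cos²(x) = cos(x²).
Test a specific point where both sides are defined: x = 3π/4.
LHS = cos²(x) ≈ 0.5000
RHS = cos(x²) ≈ 0.7442
Since 0.5000 ≠ 0.7442, the equation fails at this point, so it cannot hold for every real x for which both sides are defined.
cos²(x) means (cos x)², squaring the output; cos(x²) squares the input. These are different functions.

Conclusion: No, this is NOT an identity.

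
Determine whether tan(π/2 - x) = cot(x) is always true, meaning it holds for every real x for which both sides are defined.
Claim: tan(π/2 - x) = cot(x).
Reasoning: tan(π/2 - x) = sin(π/2 - x)/cos(π/2 - x) = cos(x)/sin(x) = cot(x), using the cofunction identities sin(π/2 - x) = cos(x) and cos(π/2 - x) = sin(x).
So the two sides agree for every real x for which both sides are defined.

Conclusion: Yes, this is an identity.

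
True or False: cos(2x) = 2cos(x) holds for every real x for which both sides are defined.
False.

Claim: cos(2x) = 2cos(x).
Test a specific point where both sides are defined: x = -π/3.
LHS = cos(2x) ≈ -0.5000
RHS = 2cos(x) ≈ 1.0000
Since -0.5000 ≠ 1.0000, the equation fails at this point, so it cannot hold for every real x for which both sides are defined.
The correct double-angle formula is cos(2x) = cos²x - sin²x.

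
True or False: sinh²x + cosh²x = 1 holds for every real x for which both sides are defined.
False.

Claim: sinh²x + cosh²x = 1.
Test a specific point where both sides are defined: x = 1/2.
LHS = sinh²x + cosh²x ≈ 1.5431
RHS = 1 ≈ 1.0000
Since 1.5431 ≠ 1.0000, the equation fails at this point, so it cannot hold for every real x for which both sides are defined.
The correct hyperbolic identity is cosh²x - sinh²x = 1 (a difference); the sum sinh²x + cosh²x equals cosh(2x).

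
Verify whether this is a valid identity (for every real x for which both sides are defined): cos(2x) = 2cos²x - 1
Yes, this is an identity.

Claim: cos(2x) = 2cos²x - 1.
Reasoning: cos(2x) = cos²x - sin²x. Replace sin²x by 1 - cos²x: cos²x - (1 - cos²x) = 2cos²x - 1.
So the two sides agree for every real x for which both sides are defined.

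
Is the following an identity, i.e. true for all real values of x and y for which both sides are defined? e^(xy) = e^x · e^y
Claim: e^(xy) = e^x · e^y.
Test a specific point where both sides are defined: x = 1/2, y = 2.
LHS = e^(xy) ≈ 2.7183
RHS = e^x · e^y ≈ 12.1825
Since 2.7183 ≠ 12.1825, the equation fails at this point, so it cannot hold for all real values of x and y for which both sides are defined.
e^x · e^y = e^(x+y), not e^(xy).

Conclusion: No, this is NOT an identity.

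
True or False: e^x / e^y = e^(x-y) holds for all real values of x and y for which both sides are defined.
Claim: e^x / e^y = e^(x-y).
Reasoning: 1/e^y = e^(-y), so e^x / e^y = e^x · e^(-y) = e^(x + (-y)) = e^(x-y) by the product rule for exponents.
So the two sides agree for all real values of x and y for which both sides are defined.

Conclusion: True.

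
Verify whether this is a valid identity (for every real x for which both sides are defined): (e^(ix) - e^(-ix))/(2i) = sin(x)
Yes, this is an identity.

Claim: (e^(ix) - e^(-ix))/(2i) = sin(x).
Reasoning: By Euler's formula e^(ix) = cos(x) + i·sin(x) and e^(-ix) = cos(x) - i·sin(x). Subtracting cancels the cosine terms: e^(ix) - e^(-ix) = 2i·sin(x); divide by 2i.
So the two sides agree for every real x for which both sides are defined.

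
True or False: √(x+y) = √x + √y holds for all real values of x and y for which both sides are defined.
False.

Claim: √(x+y) = √x + √y.
Test a specific point where both sides are defined: x = 3/2, y = 2.
LHS = √(x+y) ≈ 1.8708
RHS = √x + √y ≈ 2.6390
Since 1.8708 ≠ 2.6390, the equation fails at this point, so it cannot hold for all real values of x and y for which both sides are defined.
Squaring the right side gives x + 2√(xy) + y, not x + y.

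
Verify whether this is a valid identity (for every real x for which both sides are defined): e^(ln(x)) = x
Claim: e^(ln(x)) = x.
Reasoning: For x > 0, ln(x) is by definition the exponent p such that e^p = x. Raising e to that exponent therefore returns x: e^(ln x) = x.
So the two sides agree for every real x for which both sides are defined.

Conclusion: Yes, this is an identity.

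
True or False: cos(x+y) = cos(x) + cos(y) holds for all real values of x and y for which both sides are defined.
Claim: cos(x+y) = cos(x) + cos(y).
Test a specific point where both sides are defined: x = 3π/4, y = π/3.
LHS = cos(x+y) ≈ -0.9659
RHS = cos(x) + cos(y) ≈ -0.2071
Since -0.9659 ≠ -0.2071, the equation fails at this point, so it cannot hold for all real values of x and y for which both sides are defined.
The correct expansion is cos(x+y) = cos(x)cos(y) - sin(x)sin(y); cosine is not additive.

Conclusion: False.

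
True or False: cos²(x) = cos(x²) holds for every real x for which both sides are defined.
Claim: cos²(x) = cos(x²).
Test a specific point where both sides are defined: x = -π/2.
LHS = cos²(x) ≈ 0.0000
RHS = cos(x²) ≈ -0.7812
Since 0.0000 ≠ -0.7812, the equation fails at this point, so it cannot hold for every real x for which both sides are defined.
cos²(x) means (cos x)², squaring the output; cos(x²) squares the input. These are different functions.

Conclusion: False.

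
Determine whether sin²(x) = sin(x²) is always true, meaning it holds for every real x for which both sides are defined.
Claim: sin²(x) = sin(x²).
Test a specific point where both sides are defined: x = π/6.
LHS = sin²(x) ≈ 0.2500
RHS = sin(x²) ≈ 0.2707
Since 0.2500 ≠ 0.2707, the equation fails at this point, so it cannot hold for every real x for which both sides are defined.
sin²(x) means (sin x)², squaring the output; sin(x²) squares the input. These are different functions.

Conclusion: No, this is NOT an identity.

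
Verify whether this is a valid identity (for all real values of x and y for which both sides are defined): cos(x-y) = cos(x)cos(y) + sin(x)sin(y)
Yes, this is an identity.

Claim: cos(x-y) = cos(x)cos(y) + sin(x)sin(y).
Reasoning: Replace y by -y in cos(x+y) = cos(x)cos(y) - sin(x)sin(y) and use cos(-y) = cos(y), sin(-y) = -sin(y): cos(x-y) = cos(x)cos(y) + sin(x)sin(y).
So the two sides agree for all real values of x and y for which both sides are defined.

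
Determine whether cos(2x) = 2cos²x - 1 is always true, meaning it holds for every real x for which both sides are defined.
Yes, this is an identity.

Claim: cos(2x) = 2cos²x - 1.
Reasoning: cos(2x) = cos²x - sin²x. Replace sin²x by 1 - cos²x: cos²x - (1 - cos²x) = 2cos²x - 1.
So the two sides agree for every real x for which both sides are defined.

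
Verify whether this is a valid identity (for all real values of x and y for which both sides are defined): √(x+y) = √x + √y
Claim: √(x+y) = √x + √y.
Test a specific point where both sides are defined: x = 3/2, y = 3.
LHS = √(x+y) ≈ 2.1213
RHS = √x + √y ≈ 2.9568
Since 2.1213 ≠ 2.9568, the equation fails at this point, so it cannot hold for all real values of x and y for which both sides are defined.
Squaring the right side gives x + 2√(xy) + y, not x + y.

Conclusion: No, this is NOT an identity.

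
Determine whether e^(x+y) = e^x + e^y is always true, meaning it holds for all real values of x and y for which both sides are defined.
No, this is NOT an identity.

Claim: e^(x+y) = e^x + e^y.
Test a specific point where both sides are defined: x = 1, y = 1/2.
LHS = e^(x+y) ≈ 4.4817
RHS = e^x + e^y ≈ 4.3670
Since 4.4817 ≠ 4.3670, the equation fails at this point, so it cannot hold for all real values of x and y for which both sides are defined.
The correct rule is e^(x+y) = e^x · e^y (a product, not a sum).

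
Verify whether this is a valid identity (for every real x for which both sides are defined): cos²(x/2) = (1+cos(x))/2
Yes, this is an identity.

Claim: cos²(x/2) = (1+cos(x))/2.
Reasoning: Use cos(2θ) = 2cos²θ - 1 with θ = x/2: cos(x) = 2cos²(x/2) - 1. Solving for cos²(x/2) gives (1 + cos(x))/2.
So the two sides agree for every real x for which both sides are defined.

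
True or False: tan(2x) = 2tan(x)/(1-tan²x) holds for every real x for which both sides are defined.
True.

Claim: tan(2x) = 2tan(x)/(1-tan²x).
Reasoning: tan(2x) = sin(2x)/cos(2x) = 2sin(x)cos(x) / (cos²x - sin²x). Divide numerator and denominator by cos²x: 2tan(x) / (1 - tan²x).
So the two sides agree for every real x for which both sides are defined.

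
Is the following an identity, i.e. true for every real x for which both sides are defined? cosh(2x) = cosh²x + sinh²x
Yes, this is an identity.

Claim: cosh(2x) = cosh²x + sinh²x.
Reasoning: cosh²x = (e^(2x) + 2 + e^(-2x))/4 and sinh²x = (e^(2x) - 2 + e^(-2x))/4. Adding gives (2e^(2x) + 2e^(-2x))/4 = (e^(2x) + e^(-2x))/2 = cosh(2x).
So the two sides agree for every real x for which both sides are defined.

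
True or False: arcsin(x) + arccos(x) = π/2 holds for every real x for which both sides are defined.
True.

Claim: arcsin(x) + arccos(x) = π/2.
Reasoning: Both sides are defined for -1 ≤ x ≤ 1. Let θ = arcsin(x), so sin θ = x and θ ∈ [-π/2, π/2]. Then cos(π/2 - θ) = sin θ = x and π/2 - θ ∈ [0, π], which is exactly the range of arccos, so arccos(x) = π/2 - θ. Adding: arcsin(x) + arccos(x) = θ + (π/2 - θ) = π/2.
So the two sides agree for every real x for which both sides are defined.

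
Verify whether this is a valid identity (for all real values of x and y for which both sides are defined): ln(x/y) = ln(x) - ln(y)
Yes, this is an identity.

Claim: ln(x/y) = ln(x) - ln(y).
Reasoning: Both sides are simultaneously defined only when x, y > 0. Write x = e^p, y = e^q. Then x/y = e^(p-q), so ln(x/y) = p - q = ln(x) - ln(y).
So the two sides agree for all real values of x and y for which both sides are defined.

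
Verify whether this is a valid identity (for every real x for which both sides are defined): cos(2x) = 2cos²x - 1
Claim: cos(2x) = 2cos²x - 1.
Reasoning: cos(2x) = cos²x - sin²x. Replace sin²x by 1 - cos²x: cos²x - (1 - cos²x) = 2cos²x - 1.
So the two sides agree for every real x for which both sides are defined.

Conclusion: Yes, this is an identity.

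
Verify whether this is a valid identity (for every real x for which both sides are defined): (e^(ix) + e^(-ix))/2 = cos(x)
Claim: (e^(ix) + e^(-ix))/2 = cos(x).
Reasoning: By Euler's formula e^(ix) = cos(x) + i·sin(x) and e^(-ix) = cos(x) - i·sin(x). Adding cancels the sine terms: e^(ix) + e^(-ix) = 2cos(x); divide by 2.
So the two sides agree for every real x for which both sides are defined.

Conclusion: Yes, this is an identity.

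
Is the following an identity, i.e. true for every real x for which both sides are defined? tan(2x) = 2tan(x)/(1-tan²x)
Yes, this is an identity.

Claim: tan(2x) = 2tan(x)/(1-tan²x).
Reasoning: tan(2x) = sin(2x)/cos(2x) = 2sin(x)cos(x) / (cos²x - sin²x). Divide numerator and denominator by cos²x: 2tan(x) / (1 - tan²x).
So the two sides agree for every real x for which both sides are defined.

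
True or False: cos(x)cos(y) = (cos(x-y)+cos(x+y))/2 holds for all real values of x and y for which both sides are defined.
True.

Claim: cos(x)cos(y) = (cos(x-y)+cos(x+y))/2.
Reasoning: cos(x-y) = cos(x)cos(y) + sin(x)sin(y) and cos(x+y) = cos(x)cos(y) - sin(x)sin(y). Adding, cos(x-y) + cos(x+y) = 2cos(x)cos(y); divide by 2.
So the two sides agree for all real values of x and y for which both sides are defined.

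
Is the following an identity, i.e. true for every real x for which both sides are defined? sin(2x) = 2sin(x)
No, this is NOT an identity.

Claim: sin(2x) = 2sin(x).
Test a specific point where both sides are defined: x = π/2.
LHS = sin(2x) ≈ 0.0000
RHS = 2sin(x) ≈ 2.0000
Since 0.0000 ≠ 2.0000, the equation fails at this point, so it cannot hold for every real x for which both sides are defined.
The correct double-angle formula is sin(2x) = 2sin(x)cos(x).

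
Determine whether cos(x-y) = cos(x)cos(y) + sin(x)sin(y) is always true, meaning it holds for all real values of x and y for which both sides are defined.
Yes, this is an identity.

Claim: cos(x-y) = cos(x)cos(y) + sin(x)sin(y).
Reasoning: Replace y by -y in cos(x+y) = cos(x)cos(y) - sin(x)sin(y) and use cos(-y) = cos(y), sin(-y) = -sin(y): cos(x-y) = cos(x)cos(y) + sin(x)sin(y).
So the two sides agree for all real values of x and y for which both sides are defined.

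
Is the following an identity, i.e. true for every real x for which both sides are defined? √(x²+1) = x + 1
Claim: √(x²+1) = x + 1.
Test a specific point where both sides are defined: x = 2.
LHS = √(x²+1) ≈ 2.2361
RHS = x + 1 ≈ 3.0000
Since 2.2361 ≠ 3.0000, the equation fails at this point, so it cannot hold for every real x for which both sides are defined.
(x+1)² = x² + 2x + 1 ≠ x² + 1 unless x = 0.

Conclusion: No, this is NOT an identity.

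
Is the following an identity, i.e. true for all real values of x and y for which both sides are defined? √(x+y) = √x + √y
Claim: √(x+y) = √x + √y.
Test a specific point where both sides are defined: x = 1, y = 1/2.
LHS = √(x+y) ≈ 1.2247
RHS = √x + √y ≈ 1.7071
Since 1.2247 ≠ 1.7071, the equation fails at this point, so it cannot hold for all real values of x and y for which both sides are defined.
Squaring the right side gives x + 2√(xy) + y, not x + y.

Conclusion: No, this is NOT an identity.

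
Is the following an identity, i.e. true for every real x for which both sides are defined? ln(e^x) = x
Yes, this is an identity.

Claim: ln(e^x) = x.
Reasoning: ln is the inverse of the exponential: ln(e^x) asks for the exponent p with e^p = e^x, and since e^p is one-to-one that exponent is p = x.
So the two sides agree for every real x for which both sides are defined.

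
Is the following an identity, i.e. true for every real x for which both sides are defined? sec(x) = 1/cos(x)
Yes, this is an identity.

Claim: sec(x) = 1/cos(x).
Reasoning: sec(x) is by definition the reciprocal of cos(x), wherever cos(x) ≠ 0.
So the two sides agree for every real x for which both sides are defined.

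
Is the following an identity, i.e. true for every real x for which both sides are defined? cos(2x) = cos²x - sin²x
Yes, this is an identity.

Claim: cos(2x) = cos²x - sin²x.
Reasoning: Put y = x in the addition formula cos(x+y) = cos(x)cos(y) - sin(x)sin(y): cos(2x) = cos²x - sin²x.
So the two sides agree for every real x for which both sides are defined.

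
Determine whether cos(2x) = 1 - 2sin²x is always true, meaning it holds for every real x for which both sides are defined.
Yes, this is an identity.

Claim: cos(2x) = 1 - 2sin²x.
Reasoning: cos(2x) = cos²x - sin²x. Replace cos²x by 1 - sin²x: (1 - sin²x) - sin²x = 1 - 2sin²x.
So the two sides agree for every real x for which both sides are defined.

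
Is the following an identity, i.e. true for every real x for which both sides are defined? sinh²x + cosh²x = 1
Claim: sinh²x + cosh²x = 1.
Test a specific point where both sides are defined: x = 3.
LHS = sinh²x + cosh²x ≈ 201.7156
RHS = 1 ≈ 1.0000
Since 201.7156 ≠ 1.0000, the equation fails at this point, so it cannot hold for every real x for which both sides are defined.
The correct hyperbolic identity is cosh²x - sinh²x = 1 (a difference); the sum sinh²x + cosh²x equals cosh(2x).

Conclusion: No, this is NOT an identity.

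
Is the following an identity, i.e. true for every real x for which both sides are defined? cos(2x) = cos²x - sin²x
Yes, this is an identity.

Claim: cos(2x) = cos²x - sin²x.
Reasoning: Put y = x in the addition formula cos(x+y) = cos(x)cos(y) - sin(x)sin(y): cos(2x) = cos²x - sin²x.
So the two sides agree for every real x for which both sides are defined.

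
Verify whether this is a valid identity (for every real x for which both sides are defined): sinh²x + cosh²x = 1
Claim: sinh²x + cosh²x = 1.
Test a specific point where both sides are defined: x = 3.
LHS = sinh²x + cosh²x ≈ 201.7156
RHS = 1 ≈ 1.0000
Since 201.7156 ≠ 1.0000, the equation fails at this point, so it cannot hold for every real x for which both sides are defined.
The correct hyperbolic identity is cosh²x - sinh²x = 1 (a difference); the sum sinh²x + cosh²x equals cosh(2x).

Conclusion: No, this is NOT an identity.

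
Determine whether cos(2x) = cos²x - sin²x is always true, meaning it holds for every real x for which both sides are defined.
Claim: cos(2x) = cos²x - sin²x.
Reasoning: Put y = x in the addition formula cos(x+y) = cos(x)cos(y) - sin(x)sin(y): cos(2x) = cos²x - sin²x.
So the two sides agree for every real x for which both sides are defined.

Conclusion: Yes, this is an identity.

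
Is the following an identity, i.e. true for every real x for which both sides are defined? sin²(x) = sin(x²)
Claim: sin²(x) = sin(x²).
Test a specific point where both sides are defined: x = π/4.
LHS = sin²(x) ≈ 0.5000
RHS = sin(x²) ≈ 0.5785
Since 0.5000 ≠ 0.5785, the equation fails at this point, so it cannot hold for every real x for which both sides are defined.
sin²(x) means (sin x)², squaring the output; sin(x²) squares the input. These are different functions.

Conclusion: No, this is NOT an identity.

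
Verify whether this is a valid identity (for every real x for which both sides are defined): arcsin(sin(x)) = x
Claim: arcsin(sin(x)) = x.
Test a specific point where both sides are defined: x = 2π/3.
LHS = arcsin(sin(x)) ≈ 1.0472
RHS = x ≈ 2.0944
Since 1.0472 ≠ 2.0944, the equation fails at this point, so it cannot hold for every real x for which both sides are defined.
arcsin only returns values in [-π/2, π/2], so arcsin(sin(x)) = x holds only for x in that interval, not for all real x.

Conclusion: No, this is NOT an identity.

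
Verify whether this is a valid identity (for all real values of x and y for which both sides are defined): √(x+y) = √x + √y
No, this is NOT an identity.

Claim: √(x+y) = √x + √y.
Test a specific point where both sides are defined: x = 3/2, y = 5.
LHS = √(x+y) ≈ 2.5495
RHS = √x + √y ≈ 3.4608
Since 2.5495 ≠ 3.4608, the equation fails at this point, so it cannot hold for all real values of x and y for which both sides are defined.
Squaring the right side gives x + 2√(xy) + y, not x + y.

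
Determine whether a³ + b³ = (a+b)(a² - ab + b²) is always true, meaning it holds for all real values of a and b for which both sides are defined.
Yes, this is an identity.

Claim: a³ + b³ = (a+b)(a² - ab + b²).
Reasoning: Expand the right side: (a+b)(a² - ab + b²) = a³ - a²b + ab² + a²b - ab² + b³ = a³ + b³ (the middle terms cancel in pairs).
So the two sides agree for all real values of a and b for which both sides are defined.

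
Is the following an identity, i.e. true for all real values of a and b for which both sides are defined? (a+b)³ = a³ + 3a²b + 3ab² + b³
Claim: (a+b)³ = a³ + 3a²b + 3ab² + b³.
Reasoning: (a+b)³ = (a+b)(a+b)² = (a+b)(a² + 2ab + b²) = a³ + 2a²b + ab² + a²b + 2ab² + b³ = a³ + 3a²b + 3ab² + b³.
So the two sides agree for all real values of a and b for which both sides are defined.

Conclusion: Yes, this is an identity.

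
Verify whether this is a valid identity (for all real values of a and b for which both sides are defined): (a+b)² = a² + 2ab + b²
Yes, this is an identity.

Claim: (a+b)² = a² + 2ab + b².
Reasoning: Expand: (a+b)² = (a+b)(a+b) = a·a + a·b + b·a + b·b = a² + 2ab + b².
So the two sides agree for all real values of a and b for which both sides are defined.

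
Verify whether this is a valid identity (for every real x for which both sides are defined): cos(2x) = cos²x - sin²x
Yes, this is an identity.

Claim: cos(2x) = cos²x - sin²x.
Reasoning: Put y = x in the addition formula cos(x+y) = cos(x)cos(y) - sin(x)sin(y): cos(2x) = cos²x - sin²x.
So the two sides agree for every real x for which both sides are defined.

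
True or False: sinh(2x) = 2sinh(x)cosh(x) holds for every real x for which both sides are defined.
Claim: sinh(2x) = 2sinh(x)cosh(x).
Reasoning: 2sinh(x)cosh(x) = 2 · (e^x - e^-x)/2 · (e^x + e^-x)/2 = (e^(2x) - e^(-2x))/2 = sinh(2x).
So the two sides agree for every real x for which both sides are defined.

Conclusion: True.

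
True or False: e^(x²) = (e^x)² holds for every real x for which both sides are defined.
Claim: e^(x²) = (e^x)².
Test a specific point where both sides are defined: x = -1.
LHS = e^(x²) ≈ 2.7183
RHS = (e^x)² ≈ 0.1353
Since 2.7183 ≠ 0.1353, the equation fails at this point, so it cannot hold for every real x for which both sides are defined.
(e^x)² = e^(2x), and 2x ≠ x² in general.

Conclusion: False.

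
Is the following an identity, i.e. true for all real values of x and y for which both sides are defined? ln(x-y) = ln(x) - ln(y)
Claim: ln(x-y) = ln(x) - ln(y).
Test a specific point where both sides are defined: x = 5, y = 3.
LHS = ln(x-y) ≈ 0.6931
RHS = ln(x) - ln(y) ≈ 0.5108
Since 0.6931 ≠ 0.5108, the equation fails at this point, so it cannot hold for all real values of x and y for which both sides are defined.
ln(x) - ln(y) = ln(x/y), not ln(x-y).

Conclusion: No, this is NOT an identity.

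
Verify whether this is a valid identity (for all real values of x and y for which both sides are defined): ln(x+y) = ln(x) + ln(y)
No, this is NOT an identity.

Claim: ln(x+y) = ln(x) + ln(y).
Test a specific point where both sides are defined: x = 1/2, y = 5.
LHS = ln(x+y) ≈ 1.7047
RHS = ln(x) + ln(y) ≈ 0.9163
Since 1.7047 ≠ 0.9163, the equation fails at this point, so it cannot hold for all real values of x and y for which both sides are defined.
ln(x) + ln(y) = ln(xy), not ln(x+y).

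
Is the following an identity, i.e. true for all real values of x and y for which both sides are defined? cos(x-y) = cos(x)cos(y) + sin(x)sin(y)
Yes, this is an identity.

Claim: cos(x-y) = cos(x)cos(y) + sin(x)sin(y).
Reasoning: Replace y by -y in cos(x+y) = cos(x)cos(y) - sin(x)sin(y) and use cos(-y) = cos(y), sin(-y) = -sin(y): cos(x-y) = cos(x)cos(y) + sin(x)sin(y).
So the two sides agree for all real values of x and y for which both sides are defined.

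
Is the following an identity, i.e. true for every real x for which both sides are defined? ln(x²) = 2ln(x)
Yes, this is an identity.

Claim: ln(x²) = 2ln(x).
Reasoning: The right side requires x > 0. For x > 0, x² = (e^(ln x))² = e^(2ln x), so ln(x²) = 2ln(x). (For x < 0 the right side is undefined, so those values are outside the claim.)
So the two sides agree for every real x for which both sides are defined.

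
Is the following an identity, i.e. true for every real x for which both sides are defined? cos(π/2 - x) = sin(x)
Yes, this is an identity.

Claim: cos(π/2 - x) = sin(x).
Reasoning: Use cos(u - v) = cos(u)cos(v) + sin(u)sin(v) with u = π/2, v = x: cos(π/2)cos(x) + sin(π/2)sin(x) = 0·cos(x) + 1·sin(x) = sin(x).
So the two sides agree for every real x for which both sides are defined.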